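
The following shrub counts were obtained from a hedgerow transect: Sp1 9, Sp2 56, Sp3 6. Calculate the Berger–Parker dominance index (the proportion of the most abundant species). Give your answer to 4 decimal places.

0.7887

Total N = 9+56+6 = 71, so the proportions are 0.126761, 0.788732, 0.084507 (working shown to 6 dp, full precision carried).
The largest proportion is 0.788732, i.e. d = 0.7887 to 4 decimal places.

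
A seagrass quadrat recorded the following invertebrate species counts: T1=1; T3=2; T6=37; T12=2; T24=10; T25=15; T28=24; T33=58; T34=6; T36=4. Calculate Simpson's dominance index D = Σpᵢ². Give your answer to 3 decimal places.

0.225

Total N = 1+2+37+2+10+15+24+58+6+4 = 159, so the proportions are 0.00629, 0.01258, 0.2327, 0.01258, 0.06289, 0.09434, 0.15094, 0.36478, 0.03774, 0.02516 (working shown to 5 dp, full precision carried).
D = 0.00629² + 0.01258² + 0.2327² + 0.01258² + 0.06289² + 0.09434² + 0.15094² + 0.36478² + 0.03774² + 0.02516² = 0.00004 + 0.00016 + 0.05415 + 0.00016 + 0.00396 + 0.00890 + 0.02278 + 0.13306 + 0.00142 + 0.00063 = 0.22527.
To 3 decimal places, D = 0.225.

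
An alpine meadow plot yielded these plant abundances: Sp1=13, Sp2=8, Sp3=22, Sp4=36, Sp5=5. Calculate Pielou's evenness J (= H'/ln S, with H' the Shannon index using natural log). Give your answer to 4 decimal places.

Total N = 13+8+22+36+5 = 84, so the proportions are 0.154762, 0.095238, 0.261905, 0.428571, 0.059524 (working shown to 6 dp, full precision carried).
H' = −Σ pᵢ ln pᵢ = −((-0.288765) + (-0.223941) + (-0.350893) + (-0.363128) + (-0.167939)) = 1.394666.
With S = 5 species, ln S = 1.609438, so J = 1.394666/1.609438 = 0.866555, i.e. 0.8666 to 4 decimal places.

0.8666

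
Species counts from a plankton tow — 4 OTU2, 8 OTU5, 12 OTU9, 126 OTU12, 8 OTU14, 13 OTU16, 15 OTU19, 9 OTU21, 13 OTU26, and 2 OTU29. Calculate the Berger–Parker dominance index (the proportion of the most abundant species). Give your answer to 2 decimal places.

0.60

Total N = 4+8+12+126+8+13+15+9+13+2 = 210, so the proportions are 0.019, 0.0381, 0.0571, 0.6, 0.0381, 0.0619, 0.0714, 0.0429, 0.0619, 0.0095 (working shown to 4 dp, full precision carried).
The largest proportion is 0.6, i.e. d = 0.60 to 2 decimal places.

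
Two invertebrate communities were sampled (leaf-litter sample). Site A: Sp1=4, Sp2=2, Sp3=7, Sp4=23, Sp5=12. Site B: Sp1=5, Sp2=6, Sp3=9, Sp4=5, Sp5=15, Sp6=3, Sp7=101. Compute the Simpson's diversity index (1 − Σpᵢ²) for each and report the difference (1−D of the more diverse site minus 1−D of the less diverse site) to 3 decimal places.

0.189

Site A: N=48, proportions 0.083333, 0.041667, 0.145833, 0.479167, 0.25, giving 1−D = 0.677951 (working shown to 6 dp, full precision carried).
Site B: N=144, proportions 0.034722, 0.041667, 0.0625, 0.034722, 0.104167, 0.020833, 0.701389, giving 1−D = 0.488715.
Difference = |0.677951 − 0.488715| = 0.189236, i.e. 0.189 to 3 decimal places.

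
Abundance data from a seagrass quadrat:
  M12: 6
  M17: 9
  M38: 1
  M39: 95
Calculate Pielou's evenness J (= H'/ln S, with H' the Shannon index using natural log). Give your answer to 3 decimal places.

0.387

Total N = 6+9+1+95 = 111, so the proportions are 0.05405, 0.08108, 0.00901, 0.85586 (working shown to 5 dp, full precision carried).
H' = −Σ pᵢ ln pᵢ = −((-0.15772) + (-0.20370) + (-0.04243) + (-0.13322)) = 0.53706.
With S = 4 species, ln S = 1.38629, so J = 0.53706/1.38629 = 0.38741, i.e. 0.387 to 3 decimal places.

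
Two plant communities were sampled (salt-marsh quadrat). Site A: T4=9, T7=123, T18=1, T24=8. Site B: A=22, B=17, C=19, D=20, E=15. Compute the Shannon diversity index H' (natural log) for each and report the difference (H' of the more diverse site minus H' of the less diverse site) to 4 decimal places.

1.1082

Site A: N=141, proportions 0.06383, 0.87234, 0.007092, 0.056738, giving H' = 0.492666 (working shown to 6 dp, full precision carried).
Site B: N=93, proportions 0.236559, 0.182796, 0.204301, 0.215054, 0.16129, giving H' = 1.600908.
Difference = |0.492666 − 1.600908| = 1.108242, i.e. 1.1082 to 4 decimal places.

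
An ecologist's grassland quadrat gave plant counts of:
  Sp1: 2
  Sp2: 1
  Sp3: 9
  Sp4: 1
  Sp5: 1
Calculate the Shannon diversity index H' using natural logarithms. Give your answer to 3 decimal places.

Total N = 2+1+9+1+1 = 14, so the proportions are 0.14286, 0.07143, 0.64286, 0.07143, 0.07143 (working shown to 5 dp, full precision carried).
Each pᵢ ln pᵢ term: 0.14286×(-1.94591)=-0.27799, 0.07143×(-2.63906)=-0.18850, 0.64286×(-0.44183)=-0.28404, 0.07143×(-2.63906)=-0.18850, 0.07143×(-2.63906)=-0.18850.
Sum = -1.12753, so H' = 1.128.

1.128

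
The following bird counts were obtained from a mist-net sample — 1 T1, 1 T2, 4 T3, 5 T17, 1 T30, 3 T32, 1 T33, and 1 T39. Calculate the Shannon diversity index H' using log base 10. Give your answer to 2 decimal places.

0.80

Total N = 1+1+4+5+1+3+1+1 = 17, so the proportions are 0.0588, 0.0588, 0.2353, 0.2941, 0.0588, 0.1765, 0.0588, 0.0588 (working shown to 4 dp, full precision carried).
Each pᵢ log₁₀ pᵢ term: 0.0588×(-1.2304)=-0.0724, 0.0588×(-1.2304)=-0.0724, 0.2353×(-0.6284)=-0.1479, 0.2941×(-0.5315)=-0.1563, 0.0588×(-1.2304)=-0.0724, 0.1765×(-0.7533)=-0.1329, 0.0588×(-1.2304)=-0.0724, 0.0588×(-1.2304)=-0.0724.
Sum = -0.7990, so H' = 0.80.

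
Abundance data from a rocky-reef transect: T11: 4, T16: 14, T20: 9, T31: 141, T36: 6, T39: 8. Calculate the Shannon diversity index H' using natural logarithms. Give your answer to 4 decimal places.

Total N = 4+14+9+141+6+8 = 182, so the proportions are 0.021978, 0.076923, 0.049451, 0.774725, 0.032967, 0.043956 (working shown to 6 dp, full precision carried).
Each pᵢ ln pᵢ term: 0.021978×(-3.817712)=-0.083906, 0.076923×(-2.564949)=-0.197304, 0.049451×(-3.006782)=-0.148687, 0.774725×(-0.255247)=-0.197746, 0.032967×(-3.412247)=-0.112492, 0.043956×(-3.124565)=-0.137344.
Sum = -0.877478, so H' = 0.8775.

0.8775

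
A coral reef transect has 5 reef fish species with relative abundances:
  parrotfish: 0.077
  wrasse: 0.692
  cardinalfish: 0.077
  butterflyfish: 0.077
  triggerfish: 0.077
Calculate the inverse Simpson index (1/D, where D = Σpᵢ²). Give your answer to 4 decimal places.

D = 0.077² + 0.692² + 0.077² + 0.077² + 0.077² = 0.0059290 + 0.4788640 + 0.0059290 + 0.0059290 + 0.0059290 = 0.5025800 (working shown to 7 dp, full precision carried).
So 1/D = 1.989733, i.e. 1.9897 to 4 decimal places.

1.9897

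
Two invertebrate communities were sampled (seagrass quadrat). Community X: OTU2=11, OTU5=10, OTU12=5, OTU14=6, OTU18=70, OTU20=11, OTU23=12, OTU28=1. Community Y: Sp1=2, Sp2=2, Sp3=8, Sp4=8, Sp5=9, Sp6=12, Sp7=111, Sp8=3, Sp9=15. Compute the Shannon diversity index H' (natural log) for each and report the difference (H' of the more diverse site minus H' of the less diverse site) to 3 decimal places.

0.190

Community X: N=126, proportions 0.0873, 0.07937, 0.03968, 0.04762, 0.55556, 0.0873, 0.09524, 0.00794, giving H' = 1.48874 (working shown to 5 dp, full precision carried).
Community Y: N=170, proportions 0.01176, 0.01176, 0.04706, 0.04706, 0.05294, 0.07059, 0.65294, 0.01765, 0.08824, giving H' = 1.29867.
Difference = |1.48874 − 1.29867| = 0.19007, i.e. 0.190 to 3 decimal places.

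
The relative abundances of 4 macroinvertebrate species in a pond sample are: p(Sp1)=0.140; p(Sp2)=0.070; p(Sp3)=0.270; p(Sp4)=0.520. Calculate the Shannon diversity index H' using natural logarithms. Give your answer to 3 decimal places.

1.155

Each pᵢ ln pᵢ term (working shown to 5 dp, full precision carried): 0.14×(-1.96611)=-0.27526, 0.07×(-2.65926)=-0.18615, 0.27×(-1.30933)=-0.35352, 0.52×(-0.65393)=-0.34004.
Sum = -1.15497, so H' = 1.155.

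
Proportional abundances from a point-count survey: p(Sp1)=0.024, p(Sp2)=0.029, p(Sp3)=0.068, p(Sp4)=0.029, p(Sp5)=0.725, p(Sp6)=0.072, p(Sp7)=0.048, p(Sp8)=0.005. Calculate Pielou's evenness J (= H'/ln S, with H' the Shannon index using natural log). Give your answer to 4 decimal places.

H' = −Σ pᵢ ln pᵢ = −((-0.089513) + (-0.102673) + (-0.182801) + (-0.102673) + (-0.233148) + (-0.189438) + (-0.145755) + (-0.026492)) = 1.072493 (working shown to 6 dp, full precision carried).
With S = 8 species, ln S = 2.079442, so J = 1.072493/2.079442 = 0.515760, i.e. 0.5158 to 4 decimal places.

0.5158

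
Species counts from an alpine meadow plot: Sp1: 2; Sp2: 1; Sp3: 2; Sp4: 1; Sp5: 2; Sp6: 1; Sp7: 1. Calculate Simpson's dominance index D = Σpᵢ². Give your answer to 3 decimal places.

0.160

Total N = 2+1+2+1+2+1+1 = 10, so the proportions are 0.2, 0.1, 0.2, 0.1, 0.2, 0.1, 0.1 (working shown to 5 dp, full precision carried).
D = 0.2² + 0.1² + 0.2² + 0.1² + 0.2² + 0.1² + 0.1² = 0.04000 + 0.01000 + 0.04000 + 0.01000 + 0.04000 + 0.01000 + 0.01000 = 0.16000.
To 3 decimal places, D = 0.160.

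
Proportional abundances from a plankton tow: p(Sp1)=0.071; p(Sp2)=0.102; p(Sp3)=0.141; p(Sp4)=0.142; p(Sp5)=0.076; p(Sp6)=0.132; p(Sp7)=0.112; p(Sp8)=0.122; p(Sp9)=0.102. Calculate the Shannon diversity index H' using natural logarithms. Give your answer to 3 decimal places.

2.172

Each pᵢ ln pᵢ term (working shown to 5 dp, full precision carried): 0.071×(-2.64508)=-0.18780, 0.102×(-2.28278)=-0.23284, 0.141×(-1.95900)=-0.27622, 0.142×(-1.95193)=-0.27717, 0.076×(-2.57702)=-0.19585, 0.132×(-2.02495)=-0.26729, 0.112×(-2.18926)=-0.24520, 0.122×(-2.10373)=-0.25666, 0.102×(-2.28278)=-0.23284.
Sum = -2.17188, so H' = 2.172.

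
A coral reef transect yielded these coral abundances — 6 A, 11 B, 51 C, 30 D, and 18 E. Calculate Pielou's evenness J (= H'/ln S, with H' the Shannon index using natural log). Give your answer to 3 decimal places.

0.855

Total N = 6+11+51+30+18 = 116, so the proportions are 0.05172, 0.09483, 0.43966, 0.25862, 0.15517 (working shown to 5 dp, full precision carried).
H' = −Σ pᵢ ln pᵢ = −((-0.15320) + (-0.22338) + (-0.36129) + (-0.34976) + (-0.28912)) = 1.37675.
With S = 5 species, ln S = 1.60944, so J = 1.37675/1.60944 = 0.85542, i.e. 0.855 to 3 decimal places.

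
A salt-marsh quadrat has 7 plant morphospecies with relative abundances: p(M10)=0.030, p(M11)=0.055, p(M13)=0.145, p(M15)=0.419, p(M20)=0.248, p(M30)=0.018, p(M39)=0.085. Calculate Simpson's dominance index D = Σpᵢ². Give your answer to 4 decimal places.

D = 0.03² + 0.055² + 0.145² + 0.419² + 0.248² + 0.018² + 0.085² = 0.000900 + 0.003025 + 0.021025 + 0.175561 + 0.061504 + 0.000324 + 0.007225 = 0.269564 (working shown to 6 dp, full precision carried).
To 4 decimal places, D = 0.2696.

0.2696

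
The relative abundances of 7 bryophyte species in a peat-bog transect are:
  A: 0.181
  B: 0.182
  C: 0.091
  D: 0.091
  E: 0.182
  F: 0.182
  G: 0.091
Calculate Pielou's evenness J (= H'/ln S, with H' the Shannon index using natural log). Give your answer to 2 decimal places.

0.97

H' = −Σ pᵢ ln pᵢ = −((-0.3094) + (-0.3101) + (-0.2181) + (-0.2181) + (-0.3101) + (-0.3101) + (-0.2181)) = 1.8940 (working shown to 4 dp, full precision carried).
With S = 7 species, ln S = 1.9459, so J = 1.8940/1.9459 = 0.9733, i.e. 0.97 to 2 decimal places.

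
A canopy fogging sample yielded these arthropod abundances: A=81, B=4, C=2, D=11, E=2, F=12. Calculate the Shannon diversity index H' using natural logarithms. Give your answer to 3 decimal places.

Total N = 81+4+2+11+2+12 = 112, so the proportions are 0.72321, 0.03571, 0.01786, 0.09821, 0.01786, 0.10714 (working shown to 5 dp, full precision carried).
Each pᵢ ln pᵢ term: 0.72321×(-0.32405)=-0.23436, 0.03571×(-3.33220)=-0.11901, 0.01786×(-4.02535)=-0.07188, 0.09821×(-2.32060)=-0.22792, 0.01786×(-4.02535)=-0.07188, 0.10714×(-2.23359)=-0.23931.
Sum = -0.96436, so H' = 0.964.

0.964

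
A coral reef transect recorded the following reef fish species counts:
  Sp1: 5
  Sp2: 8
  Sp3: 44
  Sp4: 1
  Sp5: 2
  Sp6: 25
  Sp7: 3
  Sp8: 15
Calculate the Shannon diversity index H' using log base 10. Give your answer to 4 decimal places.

0.6764

Total N = 5+8+44+1+2+25+3+15 = 103, so the proportions are 0.048544, 0.07767, 0.427184, 0.009709, 0.019417, 0.242718, 0.029126, 0.145631 (working shown to 6 dp, full precision carried).
Each pᵢ log₁₀ pᵢ term: 0.048544×(-1.313867)=-0.063780, 0.07767×(-1.109747)=-0.086194, 0.427184×(-0.369385)=-0.157795, 0.009709×(-2.012837)=-0.019542, 0.019417×(-1.711807)=-0.033239, 0.242718×(-0.614897)=-0.149247, 0.029126×(-1.535716)=-0.044730, 0.145631×(-0.836746)=-0.121856.
Sum = -0.676383, so H' = 0.6764.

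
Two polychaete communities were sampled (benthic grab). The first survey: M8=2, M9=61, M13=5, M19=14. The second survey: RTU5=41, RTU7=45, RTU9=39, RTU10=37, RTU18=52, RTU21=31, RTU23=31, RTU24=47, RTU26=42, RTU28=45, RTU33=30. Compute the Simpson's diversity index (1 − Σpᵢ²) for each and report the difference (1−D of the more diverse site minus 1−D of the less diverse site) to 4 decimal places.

0.4933

The first survey: N=82, proportions 0.02439, 0.743902, 0.060976, 0.170732, giving 1−D = 0.413147 (working shown to 6 dp, full precision carried).
The second survey: N=440, proportions 0.093182, 0.102273, 0.088636, 0.084091, 0.118182, 0.070455, 0.070455, 0.106818, 0.095455, 0.102273, 0.068182, giving 1−D = 0.906405.
Difference = |0.413147 − 0.906405| = 0.493258, i.e. 0.4933 to 4 decimal places.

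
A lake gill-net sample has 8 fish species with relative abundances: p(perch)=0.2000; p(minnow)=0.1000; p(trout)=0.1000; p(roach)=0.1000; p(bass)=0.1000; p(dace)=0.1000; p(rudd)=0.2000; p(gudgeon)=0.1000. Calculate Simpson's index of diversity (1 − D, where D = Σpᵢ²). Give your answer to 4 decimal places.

0.8600

D = 0.2² + 0.1² + 0.1² + 0.1² + 0.1² + 0.1² + 0.2² + 0.1² = 0.040000 + 0.010000 + 0.010000 + 0.010000 + 0.010000 + 0.010000 + 0.040000 + 0.010000 = 0.140000 (working shown to 6 dp, full precision carried).
So 1 − D = 0.860000, i.e. 0.8600 to 4 decimal places.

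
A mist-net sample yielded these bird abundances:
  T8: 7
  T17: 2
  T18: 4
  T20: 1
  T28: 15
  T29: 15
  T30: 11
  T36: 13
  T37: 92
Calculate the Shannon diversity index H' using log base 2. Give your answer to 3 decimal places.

Total N = 7+2+4+1+15+15+11+13+92 = 160, so the proportions are 0.04375, 0.0125, 0.025, 0.00625, 0.09375, 0.09375, 0.06875, 0.08125, 0.575 (working shown to 5 dp, full precision carried).
Each pᵢ log₂ pᵢ term: 0.04375×(-4.51457)=-0.19751, 0.0125×(-6.32193)=-0.07902, 0.025×(-5.32193)=-0.13305, 0.00625×(-7.32193)=-0.04576, 0.09375×(-3.41504)=-0.32016, 0.09375×(-3.41504)=-0.32016, 0.06875×(-3.86250)=-0.26555, 0.08125×(-3.62149)=-0.29425, 0.575×(-0.79837)=-0.45906.
Sum = -2.11452, so H' = 2.115.

2.115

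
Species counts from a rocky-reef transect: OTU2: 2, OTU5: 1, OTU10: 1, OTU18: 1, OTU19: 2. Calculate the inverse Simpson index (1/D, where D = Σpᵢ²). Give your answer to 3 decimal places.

Total N = 2+1+1+1+2 = 7, so the proportions are 0.2857143, 0.1428571, 0.1428571, 0.1428571, 0.2857143 (working shown to 7 dp, full precision carried).
D = 0.2857143² + 0.1428571² + 0.1428571² + 0.1428571² + 0.2857143² = 0.0816327 + 0.0204082 + 0.0204082 + 0.0204082 + 0.0816327 = 0.2244898.
So 1/D = 4.45455, i.e. 4.455 to 3 decimal places.

4.455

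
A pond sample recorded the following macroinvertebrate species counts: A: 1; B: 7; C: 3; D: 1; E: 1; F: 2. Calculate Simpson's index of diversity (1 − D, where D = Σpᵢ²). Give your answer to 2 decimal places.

Total N = 1+7+3+1+1+2 = 15, so the proportions are 0.0667, 0.4667, 0.2, 0.0667, 0.0667, 0.1333 (working shown to 4 dp, full precision carried).
D = 0.0667² + 0.4667² + 0.2² + 0.0667² + 0.0667² + 0.1333² = 0.0044 + 0.2178 + 0.0400 + 0.0044 + 0.0044 + 0.0178 = 0.2889.
So 1 − D = 0.7111, i.e. 0.71 to 2 decimal places.

0.71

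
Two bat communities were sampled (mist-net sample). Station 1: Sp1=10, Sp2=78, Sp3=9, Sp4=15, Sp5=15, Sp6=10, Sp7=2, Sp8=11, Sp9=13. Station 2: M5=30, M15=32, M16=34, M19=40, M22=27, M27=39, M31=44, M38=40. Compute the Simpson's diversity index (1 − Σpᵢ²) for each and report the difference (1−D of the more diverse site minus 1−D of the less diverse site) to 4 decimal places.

Station 1: N=163, proportions 0.06135, 0.478528, 0.055215, 0.092025, 0.092025, 0.06135, 0.01227, 0.067485, 0.079755, giving 1−D = 0.732433 (working shown to 6 dp, full precision carried).
Station 2: N=286, proportions 0.104895, 0.111888, 0.118881, 0.13986, 0.094406, 0.136364, 0.153846, 0.13986, giving 1−D = 0.872048.
Difference = |0.732433 − 0.872048| = 0.139615, i.e. 0.1396 to 4 decimal places.

0.1396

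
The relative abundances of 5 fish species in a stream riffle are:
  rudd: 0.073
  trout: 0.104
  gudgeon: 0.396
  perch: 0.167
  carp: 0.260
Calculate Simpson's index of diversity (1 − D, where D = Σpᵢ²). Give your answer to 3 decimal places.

D = 0.073² + 0.104² + 0.396² + 0.167² + 0.26² = 0.00533 + 0.01082 + 0.15682 + 0.02789 + 0.06760 = 0.26845 (working shown to 5 dp, full precision carried).
So 1 − D = 0.73155, i.e. 0.732 to 3 decimal places.

0.732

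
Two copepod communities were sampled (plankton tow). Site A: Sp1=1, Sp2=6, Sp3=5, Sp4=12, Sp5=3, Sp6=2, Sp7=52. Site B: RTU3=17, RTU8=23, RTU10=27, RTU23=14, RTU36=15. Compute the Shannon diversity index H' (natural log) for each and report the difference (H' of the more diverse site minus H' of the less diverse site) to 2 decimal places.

Site A: N=81, proportions 0.01235, 0.07407, 0.06173, 0.14815, 0.03704, 0.02469, 0.64198, giving H' = 1.19984 (working shown to 5 dp, full precision carried).
Site B: N=96, proportions 0.17708, 0.23958, 0.28125, 0.14583, 0.15625, giving H' = 1.57647.
Difference = |1.19984 − 1.57647| = 0.37663, i.e. 0.38 to 2 decimal places.

0.38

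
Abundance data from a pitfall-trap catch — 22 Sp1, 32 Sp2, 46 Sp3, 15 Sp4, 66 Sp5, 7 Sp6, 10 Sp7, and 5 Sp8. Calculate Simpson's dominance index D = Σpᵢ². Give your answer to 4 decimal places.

0.2033

Total N = 22+32+46+15+66+7+10+5 = 203, so the proportions are 0.108374, 0.157635, 0.226601, 0.073892, 0.325123, 0.034483, 0.049261, 0.024631 (working shown to 6 dp, full precision carried).
D = 0.108374² + 0.157635² + 0.226601² + 0.073892² + 0.325123² + 0.034483² + 0.049261² + 0.024631² = 0.011745 + 0.024849 + 0.051348 + 0.005460 + 0.105705 + 0.001189 + 0.002427 + 0.000607 = 0.203329.
To 4 decimal places, D = 0.2033.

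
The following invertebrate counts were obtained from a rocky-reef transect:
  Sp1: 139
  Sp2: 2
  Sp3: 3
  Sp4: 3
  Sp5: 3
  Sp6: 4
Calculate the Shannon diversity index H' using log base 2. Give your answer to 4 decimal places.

Total N = 139+2+3+3+3+4 = 154, so the proportions are 0.902597, 0.012987, 0.019481, 0.019481, 0.019481, 0.025974 (working shown to 6 dp, full precision carried).
Each pᵢ log₂ pᵢ term: 0.902597×(-0.147845)=-0.133445, 0.012987×(-6.266787)=-0.081387, 0.019481×(-5.681824)=-0.110685, 0.019481×(-5.681824)=-0.110685, 0.019481×(-5.681824)=-0.110685, 0.025974×(-5.266787)=-0.136800.
Sum = -0.683686, so H' = 0.6837.

0.6837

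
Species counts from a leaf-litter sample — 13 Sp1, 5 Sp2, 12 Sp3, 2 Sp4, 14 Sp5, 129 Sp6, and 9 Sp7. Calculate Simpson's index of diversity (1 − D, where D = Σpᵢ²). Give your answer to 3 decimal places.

Total N = 13+5+12+2+14+129+9 = 184, so the proportions are 0.07065, 0.02717, 0.06522, 0.01087, 0.07609, 0.70109, 0.04891 (working shown to 5 dp, full precision carried).
D = 0.07065² + 0.02717² + 0.06522² + 0.01087² + 0.07609² + 0.70109² + 0.04891² = 0.00499 + 0.00074 + 0.00425 + 0.00012 + 0.00579 + 0.49152 + 0.00239 = 0.50981.
So 1 − D = 0.49019, i.e. 0.490 to 3 decimal places.

0.490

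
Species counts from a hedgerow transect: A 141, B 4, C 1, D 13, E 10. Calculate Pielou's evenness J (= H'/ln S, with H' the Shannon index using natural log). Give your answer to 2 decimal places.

Total N = 141+4+1+13+10 = 169, so the proportions are 0.8343, 0.0237, 0.0059, 0.0769, 0.0592 (working shown to 4 dp, full precision carried).
H' = −Σ pᵢ ln pᵢ = −((-0.1511) + (-0.0886) + (-0.0304) + (-0.1973) + (-0.1673)) = 0.6347.
With S = 5 species, ln S = 1.6094, so J = 0.6347/1.6094 = 0.3944, i.e. 0.39 to 2 decimal places.

0.39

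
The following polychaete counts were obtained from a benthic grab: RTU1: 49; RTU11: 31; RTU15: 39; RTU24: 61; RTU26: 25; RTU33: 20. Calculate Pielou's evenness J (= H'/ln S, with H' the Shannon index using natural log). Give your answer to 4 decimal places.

Total N = 49+31+39+61+25+20 = 225, so the proportions are 0.217778, 0.137778, 0.173333, 0.271111, 0.111111, 0.088889 (working shown to 6 dp, full precision carried).
H' = −Σ pᵢ ln pᵢ = −((-0.331954) + (-0.273091) + (-0.303773) + (-0.353861) + (-0.244136) + (-0.215144)) = 1.721960.
With S = 6 species, ln S = 1.791759, so J = 1.721960/1.791759 = 0.961044, i.e. 0.9610 to 4 decimal places.

0.9610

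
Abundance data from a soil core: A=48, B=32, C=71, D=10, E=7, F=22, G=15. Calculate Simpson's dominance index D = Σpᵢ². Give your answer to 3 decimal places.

0.220

Total N = 48+32+71+10+7+22+15 = 205, so the proportions are 0.23415, 0.1561, 0.34634, 0.04878, 0.03415, 0.10732, 0.07317 (working shown to 5 dp, full precision carried).
D = 0.23415² + 0.1561² + 0.34634² + 0.04878² + 0.03415² + 0.10732² + 0.07317² = 0.05482 + 0.02437 + 0.11995 + 0.00238 + 0.00117 + 0.01152 + 0.00535 = 0.21956.
To 3 decimal places, D = 0.220.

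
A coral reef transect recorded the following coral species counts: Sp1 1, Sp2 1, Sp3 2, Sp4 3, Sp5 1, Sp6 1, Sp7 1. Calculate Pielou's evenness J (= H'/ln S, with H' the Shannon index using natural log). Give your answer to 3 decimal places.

0.943

Total N = 1+1+2+3+1+1+1 = 10, so the proportions are 0.1, 0.1, 0.2, 0.3, 0.1, 0.1, 0.1 (working shown to 5 dp, full precision carried).
H' = −Σ pᵢ ln pᵢ = −((-0.23026) + (-0.23026) + (-0.32189) + (-0.36119) + (-0.23026) + (-0.23026) + (-0.23026)) = 1.83437.
With S = 7 species, ln S = 1.94591, so J = 1.83437/1.94591 = 0.94268, i.e. 0.943 to 3 decimal places.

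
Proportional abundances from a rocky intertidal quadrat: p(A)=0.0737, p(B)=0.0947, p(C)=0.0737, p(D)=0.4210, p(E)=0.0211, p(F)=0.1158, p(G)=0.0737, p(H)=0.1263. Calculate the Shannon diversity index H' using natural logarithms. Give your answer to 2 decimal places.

Each pᵢ ln pᵢ term (working shown to 4 dp, full precision carried): 0.0737×(-2.6078)=-0.1922, 0.0947×(-2.3570)=-0.2232, 0.0737×(-2.6078)=-0.1922, 0.421×(-0.8651)=-0.3642, 0.0211×(-3.8585)=-0.0814, 0.1158×(-2.1559)=-0.2497, 0.0737×(-2.6078)=-0.1922, 0.1263×(-2.0691)=-0.2613.
Sum = -1.7564, so H' = 1.76.

1.76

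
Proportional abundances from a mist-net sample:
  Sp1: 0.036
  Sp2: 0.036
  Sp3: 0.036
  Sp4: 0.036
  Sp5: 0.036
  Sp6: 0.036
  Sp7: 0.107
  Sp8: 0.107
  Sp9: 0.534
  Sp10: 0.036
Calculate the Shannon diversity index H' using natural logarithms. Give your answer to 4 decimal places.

Each pᵢ ln pᵢ term (working shown to 6 dp, full precision carried): 0.036×(-3.324236)=-0.119673, 0.036×(-3.324236)=-0.119673, 0.036×(-3.324236)=-0.119673, 0.036×(-3.324236)=-0.119673, 0.036×(-3.324236)=-0.119673, 0.036×(-3.324236)=-0.119673, 0.107×(-2.234926)=-0.239137, 0.107×(-2.234926)=-0.239137, 0.534×(-0.627359)=-0.335010, 0.036×(-3.324236)=-0.119673.
Sum = -1.650992, so H' = 1.6510.

1.6510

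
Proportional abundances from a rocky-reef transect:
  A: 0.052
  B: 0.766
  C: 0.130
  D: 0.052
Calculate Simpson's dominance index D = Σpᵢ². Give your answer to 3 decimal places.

0.609

D = 0.052² + 0.766² + 0.13² + 0.052² = 0.00270 + 0.58676 + 0.01690 + 0.00270 = 0.60906 (working shown to 5 dp, full precision carried).
To 3 decimal places, D = 0.609.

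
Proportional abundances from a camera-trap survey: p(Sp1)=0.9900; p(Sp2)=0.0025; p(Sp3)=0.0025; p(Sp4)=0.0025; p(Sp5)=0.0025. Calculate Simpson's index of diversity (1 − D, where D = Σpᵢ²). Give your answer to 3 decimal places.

0.020

D = 0.99² + 0.0025² + 0.0025² + 0.0025² + 0.0025² = 0.98010 + 0.00001 + 0.00001 + 0.00001 + 0.00001 = 0.98013 (working shown to 5 dp, full precision carried).
So 1 − D = 0.01987, i.e. 0.020 to 3 decimal places.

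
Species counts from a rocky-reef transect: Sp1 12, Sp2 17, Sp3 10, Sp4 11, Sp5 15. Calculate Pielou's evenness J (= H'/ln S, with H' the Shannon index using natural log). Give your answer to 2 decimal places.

Total N = 12+17+10+11+15 = 65, so the proportions are 0.1846, 0.2615, 0.1538, 0.1692, 0.2308 (working shown to 4 dp, full precision carried).
H' = −Σ pᵢ ln pᵢ = −((-0.3119) + (-0.3508) + (-0.2880) + (-0.3006) + (-0.3384)) = 1.5897.
With S = 5 species, ln S = 1.6094, so J = 1.5897/1.6094 = 0.9877, i.e. 0.99 to 2 decimal places.

0.99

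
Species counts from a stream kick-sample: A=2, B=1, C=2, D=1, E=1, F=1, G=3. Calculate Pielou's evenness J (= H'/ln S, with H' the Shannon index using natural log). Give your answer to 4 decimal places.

Total N = 2+1+2+1+1+1+3 = 11, so the proportions are 0.181818, 0.090909, 0.181818, 0.090909, 0.090909, 0.090909, 0.272727 (working shown to 6 dp, full precision carried).
H' = −Σ pᵢ ln pᵢ = −((-0.309954) + (-0.217990) + (-0.309954) + (-0.217990) + (-0.217990) + (-0.217990) + (-0.354350)) = 1.846220.
With S = 7 species, ln S = 1.945910, so J = 1.846220/1.945910 = 0.948770, i.e. 0.9488 to 4 decimal places.

0.9488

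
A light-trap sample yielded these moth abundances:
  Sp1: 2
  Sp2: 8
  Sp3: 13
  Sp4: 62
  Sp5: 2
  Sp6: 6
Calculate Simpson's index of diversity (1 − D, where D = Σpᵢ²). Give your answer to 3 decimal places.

0.524

Total N = 2+8+13+62+2+6 = 93, so the proportions are 0.02151, 0.08602, 0.13978, 0.66667, 0.02151, 0.06452 (working shown to 5 dp, full precision carried).
D = 0.02151² + 0.08602² + 0.13978² + 0.66667² + 0.02151² + 0.06452² = 0.00046 + 0.00740 + 0.01954 + 0.44444 + 0.00046 + 0.00416 = 0.47647.
So 1 − D = 0.52353, i.e. 0.524 to 3 decimal places.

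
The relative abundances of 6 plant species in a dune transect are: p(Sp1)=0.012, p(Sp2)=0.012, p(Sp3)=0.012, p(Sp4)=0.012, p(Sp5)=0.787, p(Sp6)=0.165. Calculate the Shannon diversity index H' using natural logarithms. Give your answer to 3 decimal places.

Each pᵢ ln pᵢ term (working shown to 5 dp, full precision carried): 0.012×(-4.42285)=-0.05307, 0.012×(-4.42285)=-0.05307, 0.012×(-4.42285)=-0.05307, 0.012×(-4.42285)=-0.05307, 0.787×(-0.23953)=-0.18851, 0.165×(-1.80181)=-0.29730.
Sum = -0.69810, so H' = 0.698.

0.698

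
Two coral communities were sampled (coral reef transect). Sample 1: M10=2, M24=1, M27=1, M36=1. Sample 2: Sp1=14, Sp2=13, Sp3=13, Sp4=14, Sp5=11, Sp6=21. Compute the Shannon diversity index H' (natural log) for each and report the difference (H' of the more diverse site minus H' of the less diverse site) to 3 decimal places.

0.437

Sample 1: N=5, proportions 0.4, 0.2, 0.2, 0.2, giving H' = 1.33218 (working shown to 5 dp, full precision carried).
Sample 2: N=86, proportions 0.16279, 0.15116, 0.15116, 0.16279, 0.12791, 0.24419, giving H' = 1.76953.
Difference = |1.33218 − 1.76953| = 0.43735, i.e. 0.437 to 3 decimal places.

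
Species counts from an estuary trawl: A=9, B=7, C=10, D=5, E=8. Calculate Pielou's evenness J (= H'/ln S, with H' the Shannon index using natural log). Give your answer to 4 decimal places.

0.9842

Total N = 9+7+10+5+8 = 39, so the proportions are 0.230769, 0.179487, 0.25641, 0.128205, 0.205128 (working shown to 6 dp, full precision carried).
H' = −Σ pᵢ ln pᵢ = −((-0.338385) + (-0.308296) + (-0.348968) + (-0.263349) + (-0.324948)) = 1.583947.
With S = 5 species, ln S = 1.609438, so J = 1.583947/1.609438 = 0.984162, i.e. 0.9842 to 4 decimal places.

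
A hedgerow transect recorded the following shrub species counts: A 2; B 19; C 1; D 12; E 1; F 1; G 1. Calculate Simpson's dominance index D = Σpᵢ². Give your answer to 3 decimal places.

Total N = 2+19+1+12+1+1+1 = 37, so the proportions are 0.05405, 0.51351, 0.02703, 0.32432, 0.02703, 0.02703, 0.02703 (working shown to 5 dp, full precision carried).
D = 0.05405² + 0.51351² + 0.02703² + 0.32432² + 0.02703² + 0.02703² + 0.02703² = 0.00292 + 0.26370 + 0.00073 + 0.10519 + 0.00073 + 0.00073 + 0.00073 = 0.37473.
To 3 decimal places, D = 0.375.

0.375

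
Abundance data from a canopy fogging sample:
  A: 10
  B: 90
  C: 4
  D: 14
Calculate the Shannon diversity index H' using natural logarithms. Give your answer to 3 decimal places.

0.783

Total N = 10+90+4+14 = 118, so the proportions are 0.08475, 0.76271, 0.0339, 0.11864 (working shown to 5 dp, full precision carried).
Each pᵢ ln pᵢ term: 0.08475×(-2.46810)=-0.20916, 0.76271×(-0.27087)=-0.20660, 0.0339×(-3.38439)=-0.11473, 0.11864×(-2.13163)=-0.25290.
Sum = -0.78339, so H' = 0.783.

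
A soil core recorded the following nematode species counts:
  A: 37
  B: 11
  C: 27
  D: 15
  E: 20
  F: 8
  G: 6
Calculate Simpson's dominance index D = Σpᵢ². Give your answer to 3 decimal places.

Total N = 37+11+27+15+20+8+6 = 124, so the proportions are 0.29839, 0.08871, 0.21774, 0.12097, 0.16129, 0.06452, 0.04839 (working shown to 5 dp, full precision carried).
D = 0.29839² + 0.08871² + 0.21774² + 0.12097² + 0.16129² + 0.06452² + 0.04839² = 0.08903 + 0.00787 + 0.04741 + 0.01463 + 0.02601 + 0.00416 + 0.00234 = 0.19147.
To 3 decimal places, D = 0.191.

0.191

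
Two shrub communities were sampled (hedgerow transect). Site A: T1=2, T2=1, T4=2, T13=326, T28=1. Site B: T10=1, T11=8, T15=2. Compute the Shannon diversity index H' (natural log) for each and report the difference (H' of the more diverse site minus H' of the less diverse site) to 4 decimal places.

0.6451

Site A: N=332, proportions 0.006024, 0.003012, 0.006024, 0.981928, 0.003012, giving H' = 0.114469 (working shown to 6 dp, full precision carried).
Site B: N=11, proportions 0.090909, 0.727273, 0.181818, giving H' = 0.759547.
Difference = |0.114469 − 0.759547| = 0.645078, i.e. 0.6451 to 4 decimal places.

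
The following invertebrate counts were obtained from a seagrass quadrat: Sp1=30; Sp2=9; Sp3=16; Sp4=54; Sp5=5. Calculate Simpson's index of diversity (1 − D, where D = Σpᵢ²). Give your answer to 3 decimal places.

Total N = 30+9+16+54+5 = 114, so the proportions are 0.26316, 0.07895, 0.14035, 0.47368, 0.04386 (working shown to 5 dp, full precision carried).
D = 0.26316² + 0.07895² + 0.14035² + 0.47368² + 0.04386² = 0.06925 + 0.00623 + 0.01970 + 0.22438 + 0.00192 = 0.32148.
So 1 − D = 0.67852, i.e. 0.679 to 3 decimal places.

0.679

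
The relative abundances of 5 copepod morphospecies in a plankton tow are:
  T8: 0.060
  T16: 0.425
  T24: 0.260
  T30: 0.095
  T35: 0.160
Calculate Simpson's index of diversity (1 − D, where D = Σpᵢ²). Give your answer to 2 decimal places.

0.71

D = 0.06² + 0.425² + 0.26² + 0.095² + 0.16² = 0.0036 + 0.1806 + 0.0676 + 0.0090 + 0.0256 = 0.2864 (working shown to 4 dp, full precision carried).
So 1 − D = 0.7136, i.e. 0.71 to 2 decimal places.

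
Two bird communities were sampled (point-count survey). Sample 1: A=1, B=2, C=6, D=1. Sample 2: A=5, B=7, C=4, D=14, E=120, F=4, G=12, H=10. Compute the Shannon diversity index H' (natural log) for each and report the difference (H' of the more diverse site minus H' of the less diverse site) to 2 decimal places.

Sample 1: N=10, proportions 0.1, 0.2, 0.6, 0.1, giving H' = 1.0889 (working shown to 4 dp, full precision carried).
Sample 2: N=176, proportions 0.0284, 0.0398, 0.0227, 0.0795, 0.6818, 0.0227, 0.0682, 0.0568, giving H' = 1.2100.
Difference = |1.0889 − 1.2100| = 0.1211, i.e. 0.12 to 2 decimal places.

0.12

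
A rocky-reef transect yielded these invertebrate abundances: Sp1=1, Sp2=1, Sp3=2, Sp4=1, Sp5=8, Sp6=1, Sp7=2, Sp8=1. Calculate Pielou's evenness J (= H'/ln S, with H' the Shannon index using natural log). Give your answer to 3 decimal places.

Total N = 1+1+2+1+8+1+2+1 = 17, so the proportions are 0.05882, 0.05882, 0.11765, 0.05882, 0.47059, 0.05882, 0.11765, 0.05882 (working shown to 5 dp, full precision carried).
H' = −Σ pᵢ ln pᵢ = −((-0.16666) + (-0.16666) + (-0.25177) + (-0.16666) + (-0.35472) + (-0.16666) + (-0.25177) + (-0.16666)) = 1.69156.
With S = 8 species, ln S = 2.07944, so J = 1.69156/2.07944 = 0.81347, i.e. 0.813 to 3 decimal places.

0.813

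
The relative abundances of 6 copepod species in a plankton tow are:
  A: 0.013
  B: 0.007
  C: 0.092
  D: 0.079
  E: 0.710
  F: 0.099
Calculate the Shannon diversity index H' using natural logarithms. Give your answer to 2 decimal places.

Each pᵢ ln pᵢ term (working shown to 4 dp, full precision carried): 0.013×(-4.3428)=-0.0565, 0.007×(-4.9618)=-0.0347, 0.092×(-2.3860)=-0.2195, 0.079×(-2.5383)=-0.2005, 0.71×(-0.3425)=-0.2432, 0.099×(-2.3126)=-0.2290.
Sum = -0.9833, so H' = 0.98.

0.98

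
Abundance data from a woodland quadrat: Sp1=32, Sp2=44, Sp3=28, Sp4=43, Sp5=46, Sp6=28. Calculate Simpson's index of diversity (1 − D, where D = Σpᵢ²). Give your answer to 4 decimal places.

Total N = 32+44+28+43+46+28 = 221, so the proportions are 0.144796, 0.199095, 0.126697, 0.19457, 0.208145, 0.126697 (working shown to 6 dp, full precision carried).
D = 0.144796² + 0.199095² + 0.126697² + 0.19457² + 0.208145² + 0.126697² = 0.020966 + 0.039639 + 0.016052 + 0.037858 + 0.043324 + 0.016052 = 0.173891.
So 1 − D = 0.826109, i.e. 0.8261 to 4 decimal places.

0.8261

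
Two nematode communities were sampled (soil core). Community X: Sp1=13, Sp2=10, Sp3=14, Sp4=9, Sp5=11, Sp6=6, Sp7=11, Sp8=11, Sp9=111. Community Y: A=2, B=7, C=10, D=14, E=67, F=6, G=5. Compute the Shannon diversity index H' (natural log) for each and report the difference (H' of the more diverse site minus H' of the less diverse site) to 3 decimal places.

Community X: N=196, proportions 0.06633, 0.05102, 0.07143, 0.04592, 0.05612, 0.03061, 0.05612, 0.05612, 0.56633, giving H' = 1.57541 (working shown to 5 dp, full precision carried).
Community Y: N=111, proportions 0.01802, 0.06306, 0.09009, 0.12613, 0.6036, 0.05405, 0.04505, giving H' = 1.32672.
Difference = |1.57541 − 1.32672| = 0.24869, i.e. 0.249 to 3 decimal places.

0.249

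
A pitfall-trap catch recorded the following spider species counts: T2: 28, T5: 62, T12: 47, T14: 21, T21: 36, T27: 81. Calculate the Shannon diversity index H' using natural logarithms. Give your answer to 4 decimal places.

Total N = 28+62+47+21+36+81 = 275, so the proportions are 0.101818, 0.225455, 0.170909, 0.076364, 0.130909, 0.294545 (working shown to 6 dp, full precision carried).
Each pᵢ ln pᵢ term: 0.101818×(-2.284567)=-0.232610, 0.225455×(-1.489637)=-0.335845, 0.170909×(-1.766623)=-0.301932, 0.076364×(-2.572249)=-0.196426, 0.130909×(-2.033252)=-0.266171, 0.294545×(-1.222322)=-0.360029.
Sum = -1.693015, so H' = 1.6930.

1.6930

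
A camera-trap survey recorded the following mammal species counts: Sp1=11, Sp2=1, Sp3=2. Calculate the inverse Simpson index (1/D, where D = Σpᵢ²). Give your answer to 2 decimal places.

Total N = 11+1+2 = 14, so the proportions are 0.78571, 0.07143, 0.14286 (working shown to 5 dp, full precision carried).
D = 0.78571² + 0.07143² + 0.14286² = 0.61735 + 0.00510 + 0.02041 = 0.64286.
So 1/D = 1.5556, i.e. 1.56 to 2 decimal places.

1.56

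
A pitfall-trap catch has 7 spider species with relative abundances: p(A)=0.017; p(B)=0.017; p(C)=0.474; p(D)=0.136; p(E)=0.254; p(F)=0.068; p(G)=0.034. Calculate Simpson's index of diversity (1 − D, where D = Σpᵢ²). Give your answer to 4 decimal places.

D = 0.017² + 0.017² + 0.474² + 0.136² + 0.254² + 0.068² + 0.034² = 0.000289 + 0.000289 + 0.224676 + 0.018496 + 0.064516 + 0.004624 + 0.001156 = 0.314046 (working shown to 6 dp, full precision carried).
So 1 − D = 0.685954, i.e. 0.6860 to 4 decimal places.

0.6860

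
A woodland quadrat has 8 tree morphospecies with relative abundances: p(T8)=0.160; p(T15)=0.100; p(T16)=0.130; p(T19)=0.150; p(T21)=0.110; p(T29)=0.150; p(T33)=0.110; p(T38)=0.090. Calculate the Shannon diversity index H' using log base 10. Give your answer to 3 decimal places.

Each pᵢ log₁₀ pᵢ term (working shown to 5 dp, full precision carried): 0.16×(-0.79588)=-0.12734, 0.1×(-1.00000)=-0.10000, 0.13×(-0.88606)=-0.11519, 0.15×(-0.82391)=-0.12359, 0.11×(-0.95861)=-0.10545, 0.15×(-0.82391)=-0.12359, 0.11×(-0.95861)=-0.10545, 0.09×(-1.04576)=-0.09412.
Sum = -0.89471, so H' = 0.895.

0.895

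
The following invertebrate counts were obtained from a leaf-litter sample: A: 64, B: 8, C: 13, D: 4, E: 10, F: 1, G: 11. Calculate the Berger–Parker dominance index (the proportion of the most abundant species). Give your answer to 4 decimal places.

Total N = 64+8+13+4+10+1+11 = 111, so the proportions are 0.576577, 0.072072, 0.117117, 0.036036, 0.09009, 0.009009, 0.099099 (working shown to 6 dp, full precision carried).
The largest proportion is 0.576577, i.e. d = 0.5766 to 4 decimal places.

0.5766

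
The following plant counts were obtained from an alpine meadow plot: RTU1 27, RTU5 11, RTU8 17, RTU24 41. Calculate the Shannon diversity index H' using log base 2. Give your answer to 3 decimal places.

1.839

Total N = 27+11+17+41 = 96, so the proportions are 0.28125, 0.11458, 0.17708, 0.42708 (working shown to 5 dp, full precision carried).
Each pᵢ log₂ pᵢ term: 0.28125×(-1.83007)=-0.51471, 0.11458×(-3.12553)=-0.35813, 0.17708×(-2.49750)=-0.44227, 0.42708×(-1.22741)=-0.52421.
Sum = -1.83931, so H' = 1.839.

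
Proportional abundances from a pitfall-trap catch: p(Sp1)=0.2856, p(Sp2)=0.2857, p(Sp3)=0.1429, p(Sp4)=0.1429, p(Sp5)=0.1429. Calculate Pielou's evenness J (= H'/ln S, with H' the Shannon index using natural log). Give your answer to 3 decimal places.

H' = −Σ pᵢ ln pᵢ = −((-0.35790) + (-0.35793) + (-0.27803) + (-0.27803) + (-0.27803)) = 1.54992 (working shown to 5 dp, full precision carried).
With S = 5 species, ln S = 1.60944, so J = 1.54992/1.60944 = 0.96302, i.e. 0.963 to 3 decimal places.

0.963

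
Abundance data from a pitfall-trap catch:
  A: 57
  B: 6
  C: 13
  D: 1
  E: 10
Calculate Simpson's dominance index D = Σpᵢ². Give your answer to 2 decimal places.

Total N = 57+6+13+1+10 = 87, so the proportions are 0.6552, 0.069, 0.1494, 0.0115, 0.1149 (working shown to 4 dp, full precision carried).
D = 0.6552² + 0.069² + 0.1494² + 0.0115² + 0.1149² = 0.4293 + 0.0048 + 0.0223 + 0.0001 + 0.0132 = 0.4697.
To 2 decimal places, D = 0.47.

0.47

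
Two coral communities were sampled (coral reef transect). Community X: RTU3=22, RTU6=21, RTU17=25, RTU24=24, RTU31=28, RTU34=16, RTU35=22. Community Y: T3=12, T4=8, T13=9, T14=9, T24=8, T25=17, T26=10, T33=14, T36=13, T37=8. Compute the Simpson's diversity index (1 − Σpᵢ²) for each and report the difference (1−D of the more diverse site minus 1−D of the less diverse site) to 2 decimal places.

0.04

Community X: N=158, proportions 0.1392, 0.1329, 0.1582, 0.1519, 0.1772, 0.1013, 0.1392, giving 1−D = 0.8538 (working shown to 4 dp, full precision carried).
Community Y: N=108, proportions 0.1111, 0.0741, 0.0833, 0.0833, 0.0741, 0.1574, 0.0926, 0.1296, 0.1204, 0.0741, giving 1−D = 0.8927.
Difference = |0.8538 − 0.8927| = 0.0389, i.e. 0.04 to 2 decimal places.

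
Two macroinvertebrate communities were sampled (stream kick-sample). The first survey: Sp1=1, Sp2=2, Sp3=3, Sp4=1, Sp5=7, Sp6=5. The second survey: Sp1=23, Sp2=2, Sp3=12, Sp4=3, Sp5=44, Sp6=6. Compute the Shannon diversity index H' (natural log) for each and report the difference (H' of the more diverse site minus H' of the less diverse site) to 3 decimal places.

0.212

The first survey: N=19, proportions 0.05263, 0.10526, 0.15789, 0.05263, 0.36842, 0.26316, giving H' = 1.55756 (working shown to 5 dp, full precision carried).
The second survey: N=90, proportions 0.25556, 0.02222, 0.13333, 0.03333, 0.48889, 0.06667, giving H' = 1.34567.
Difference = |1.55756 − 1.34567| = 0.21189, i.e. 0.212 to 3 decimal places.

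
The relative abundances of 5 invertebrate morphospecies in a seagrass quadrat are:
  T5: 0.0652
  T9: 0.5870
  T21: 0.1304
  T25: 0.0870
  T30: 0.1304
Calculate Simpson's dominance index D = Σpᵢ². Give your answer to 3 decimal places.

D = 0.0652² + 0.587² + 0.1304² + 0.087² + 0.1304² = 0.00425 + 0.34457 + 0.01700 + 0.00757 + 0.01700 = 0.39040 (working shown to 5 dp, full precision carried).
To 3 decimal places, D = 0.390.

0.390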